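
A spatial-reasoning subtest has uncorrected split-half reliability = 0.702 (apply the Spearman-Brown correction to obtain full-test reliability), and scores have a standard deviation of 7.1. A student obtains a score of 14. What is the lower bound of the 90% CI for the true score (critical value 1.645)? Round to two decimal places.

Full-length reliability (Spearman-Brown) = 2(0.702)/(1+0.702) ≃ 0.82491
SEM = 7.10000·√(1 − 0.82491) ≃ 2.97089
Margin = 1.645 · 2.97089 ≃ 4.88712
Lower bound: 14 − 4.88712 = 9.11288

9.11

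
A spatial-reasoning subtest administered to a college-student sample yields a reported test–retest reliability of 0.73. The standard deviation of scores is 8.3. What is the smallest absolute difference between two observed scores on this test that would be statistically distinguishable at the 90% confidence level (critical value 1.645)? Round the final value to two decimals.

SEM = 8.300 · √(1 − 0.730) = 8.300 · √0.270 ≈ 8.300 · 0.520 ≈ 4.313
Standard error of the difference = 4.313·√2 ≈ 6.099
Smallest detectable difference = 1.645·6.099 ≈ 10.033

10.03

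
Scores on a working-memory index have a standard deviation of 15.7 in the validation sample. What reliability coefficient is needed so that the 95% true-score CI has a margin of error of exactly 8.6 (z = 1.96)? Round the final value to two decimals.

Required SEM = 8.6 / 1.96 ≃ 4.388
Required reliability = 1 − (SEM/SD)² = 1 − 0.078 ≃ 0.922

0.92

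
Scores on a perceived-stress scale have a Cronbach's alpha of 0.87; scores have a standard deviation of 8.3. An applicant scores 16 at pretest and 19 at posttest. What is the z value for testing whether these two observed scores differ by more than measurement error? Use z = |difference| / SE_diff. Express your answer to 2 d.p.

SEM = 8.3000*√(1 − 0.8700) ≃ 2.9926
SE_diff = √2 * SEM ≃ 4.2322
z = 3 / 4.2322 ≃ 0.7089

0.71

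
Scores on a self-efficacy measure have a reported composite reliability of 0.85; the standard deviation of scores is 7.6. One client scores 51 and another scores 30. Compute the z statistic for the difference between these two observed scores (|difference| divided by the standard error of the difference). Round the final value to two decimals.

5.04

SEM = 7.6000 * √(1 − 0.8500) = 7.6000 * √0.1500 ≃ 7.6000 * 0.3873 ≃ 2.9435
SE_diff = SEM * √2 ≃ 2.9435 * 1.4142 ≃ 4.1627
z = |51 − 30| / 4.1627 = 21 / 4.1627 ≃ 5.0448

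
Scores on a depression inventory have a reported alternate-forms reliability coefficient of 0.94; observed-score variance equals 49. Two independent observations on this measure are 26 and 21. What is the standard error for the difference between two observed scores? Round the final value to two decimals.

2.42

SD = √49 ≃ 7.0000
SEM = 7.0000*√(1 − 0.9400) ≃ 1.7146
Standard error of the difference = 1.7146·√2 ≃ 2.4249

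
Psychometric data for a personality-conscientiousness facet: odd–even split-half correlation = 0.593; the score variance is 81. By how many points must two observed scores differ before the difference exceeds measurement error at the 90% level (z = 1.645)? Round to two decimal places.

10.58

SD = √81 = 9.000
r_full = 2·0.593 / (1 + 0.593) ≃ 0.745
The standard error of measurement is 9.000*√(1 − 0.745) ≃ 9.000*0.505 ≃ 4.549.
SE_diff = SEM * √2 ≃ 4.549 * 1.414 ≃ 6.433
Smallest detectable difference = 1.645*6.433 ≃ 10.583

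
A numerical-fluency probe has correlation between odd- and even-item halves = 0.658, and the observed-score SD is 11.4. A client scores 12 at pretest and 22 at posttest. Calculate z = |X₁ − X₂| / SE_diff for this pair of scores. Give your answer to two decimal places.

Full-length reliability (Spearman-Brown) = 2(0.658)/(1+0.658) ≈ 0.794
SEM = 11.400×√(1 − 0.794) ≈ 5.178
SE_diff = SEM × √2 ≈ 5.178 × 1.414 ≈ 7.322
z = |12 − 22| / 7.322 = 10 / 7.322 ≈ 1.366

1.37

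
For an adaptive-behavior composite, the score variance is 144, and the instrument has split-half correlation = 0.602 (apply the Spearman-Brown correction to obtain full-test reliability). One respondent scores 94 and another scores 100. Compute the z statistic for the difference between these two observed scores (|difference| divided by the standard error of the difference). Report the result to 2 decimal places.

0.71

SD = √144 ≈ 12.00000
Spearman-Brown: r = 2(0.602) / (1 + 0.602) = 1.20400 / 1.60200 ≈ 0.75156
SEM = 12.00000 · √(1 − 0.75156) = 12.00000 · √0.24844 ≈ 12.00000 · 0.49844 ≈ 5.98124
Standard error of the difference = 5.98124·√2 ≈ 8.45876
z = |94 − 100| / 8.45876 = 6 / 8.45876 ≈ 0.70932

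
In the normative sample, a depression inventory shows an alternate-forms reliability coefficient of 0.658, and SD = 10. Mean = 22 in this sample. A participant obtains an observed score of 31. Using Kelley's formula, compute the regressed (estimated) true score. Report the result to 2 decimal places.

Estimated true score = 0.658×31 + (1 − 0.658)×22 ≈ 27.922

27.92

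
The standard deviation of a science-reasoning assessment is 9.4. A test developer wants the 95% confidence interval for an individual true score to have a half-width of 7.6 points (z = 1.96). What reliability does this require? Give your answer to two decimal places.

0.83

Required SEM = 7.6 / 1.96 ≃ 3.8776
Required reliability = 1 − (SEM/SD)² = 1 − 0.1702 ≃ 0.8298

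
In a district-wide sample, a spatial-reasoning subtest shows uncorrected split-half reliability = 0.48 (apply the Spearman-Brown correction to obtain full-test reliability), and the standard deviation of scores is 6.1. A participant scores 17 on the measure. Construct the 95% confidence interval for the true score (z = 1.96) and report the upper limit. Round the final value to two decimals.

r_full = 2·0.48 / (1 + 0.48) ≃ 0.64865
SEM = 6.10000 · √(1 − 0.64865) = 6.10000 · √0.35135 ≃ 6.10000 · 0.59275 ≃ 3.61577
Margin = 1.96 · 3.61577 ≃ 7.08691
Upper limit = 17 + 7.08691 ≃ 24.08691

24.09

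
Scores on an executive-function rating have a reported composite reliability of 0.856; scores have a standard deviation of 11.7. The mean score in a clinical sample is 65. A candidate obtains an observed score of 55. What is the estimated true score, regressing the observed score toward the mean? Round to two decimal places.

Estimated true score = 0.856×55 + (1 − 0.856)×65 ≃ 56.440

56.44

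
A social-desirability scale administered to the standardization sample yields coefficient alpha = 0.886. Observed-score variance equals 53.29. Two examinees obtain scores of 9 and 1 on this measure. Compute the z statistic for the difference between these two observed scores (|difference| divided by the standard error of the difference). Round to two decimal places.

2.30

SD = √53.29 = 7.30000
SEM = 7.30000 × √(1 − 0.88600) = 7.30000 × √0.11400 ≈ 7.30000 × 0.33764 ≈ 2.46476
SE_diff = SEM × √2 ≈ 2.46476 × 1.41421 ≈ 3.48570
z = 8 / 3.48570 ≈ 2.29509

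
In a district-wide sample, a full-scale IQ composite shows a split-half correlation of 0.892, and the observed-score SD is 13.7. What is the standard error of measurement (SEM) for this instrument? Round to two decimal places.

3.27

Full-length reliability (Spearman-Brown) = 2(0.892)/(1+0.892) ≈ 0.9429
SEM = 13.7000*√(1 − 0.9429) ≈ 3.2732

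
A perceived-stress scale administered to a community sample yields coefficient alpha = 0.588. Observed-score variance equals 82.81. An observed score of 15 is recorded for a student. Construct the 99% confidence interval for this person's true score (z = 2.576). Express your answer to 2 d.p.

SD = √82.81 = 9.1000
The standard error of measurement is 9.1000·√(1 − 0.5880) ≈ 9.1000·0.6419 ≈ 5.8410.
Half-width = 2.576·5.8410 ≈ 15.0465
Interval: (-0.0465, 30.0465)

[-0.05, 30.05]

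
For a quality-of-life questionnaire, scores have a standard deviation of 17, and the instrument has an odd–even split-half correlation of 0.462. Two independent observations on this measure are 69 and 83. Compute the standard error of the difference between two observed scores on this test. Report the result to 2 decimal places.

Full-length reliability (Spearman-Brown) = 2(0.462)/(1+0.462) ≃ 0.632
SEM = 17.000 × √(1 − 0.632) = 17.000 × √0.368 ≃ 17.000 × 0.607 ≃ 10.313
SE_diff = √2 × SEM ≃ 14.584

14.58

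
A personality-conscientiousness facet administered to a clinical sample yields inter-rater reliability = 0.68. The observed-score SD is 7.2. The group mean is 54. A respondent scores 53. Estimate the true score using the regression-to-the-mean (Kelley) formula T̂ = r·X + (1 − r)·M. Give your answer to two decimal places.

53.32

T̂ = r·X + (1 − r)·M = 0.6800·53 + 0.3200·54 = 36.0400 + 17.2800 ≈ 53.3200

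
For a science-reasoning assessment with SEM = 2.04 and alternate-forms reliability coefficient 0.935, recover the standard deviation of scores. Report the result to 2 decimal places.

8.00

σ = SEM·(1 − r)^(−1/2) ≃ 2.04*3.922 ≃ 8.002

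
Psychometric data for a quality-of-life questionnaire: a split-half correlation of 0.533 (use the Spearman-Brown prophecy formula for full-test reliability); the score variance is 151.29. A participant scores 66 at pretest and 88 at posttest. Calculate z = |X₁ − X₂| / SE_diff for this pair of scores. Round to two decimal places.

2.29

SD = √151.29 ≃ 12.300
r_full = 2·0.533 / (1 + 0.533) ≃ 0.695
SEM = 12.300 * √(1 − 0.695) = 12.300 * √0.305 ≃ 12.300 * 0.552 ≃ 6.789
SE_diff = √2 * SEM ≃ 9.601
z = |66 − 88| / 9.601 = 22 / 9.601 ≃ 2.291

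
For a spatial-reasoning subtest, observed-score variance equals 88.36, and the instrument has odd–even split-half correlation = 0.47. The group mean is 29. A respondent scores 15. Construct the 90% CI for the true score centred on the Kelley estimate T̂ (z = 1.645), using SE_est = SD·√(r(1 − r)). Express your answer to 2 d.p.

[12.62, 27.47]

SD = √88.36 ≈ 9.400
Full-length reliability (Spearman-Brown) = 2(0.47)/(1+0.47) ≈ 0.639
Estimated true score = 0.639·15 + (1 − 0.639)·29 ≈ 20.048
SE_est = 9.400·√[r(1 − r)] ≈ 4.513
CI = 20.048 ± 1.645 · 4.513 → [12.623, 27.472]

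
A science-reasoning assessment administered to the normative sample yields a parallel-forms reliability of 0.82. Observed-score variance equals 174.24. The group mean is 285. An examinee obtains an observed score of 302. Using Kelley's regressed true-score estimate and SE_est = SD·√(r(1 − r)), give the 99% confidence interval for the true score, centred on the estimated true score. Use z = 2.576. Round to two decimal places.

SD = √174.24 = 13.20000
T̂ = 0.82000(302) + 0.18000(285) ≃ 298.94000
SE_est = SD × √(r(1 − r)) = 13.20000 × √0.14760 ≃ 13.20000 × 0.38419 ≃ 5.07127
99% CI: 298.94000 ± 13.06360 ≃ (285.87640, 312.00360)

[285.88, 312.00]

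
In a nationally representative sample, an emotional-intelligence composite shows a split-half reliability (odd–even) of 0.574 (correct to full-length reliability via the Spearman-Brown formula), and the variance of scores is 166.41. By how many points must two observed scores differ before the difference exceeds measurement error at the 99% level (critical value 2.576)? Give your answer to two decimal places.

24.45

SD = √166.41 = 12.900
r_full = 2·0.574 / (1 + 0.574) ≃ 0.729
SEM = 12.900 · √(1 − 0.729) = 12.900 · √0.271 ≃ 12.900 · 0.520 ≃ 6.711
SE_diff = √2 · SEM ≃ 9.491
Minimum reliable difference = 2.576 · SE_diff ≃ 2.576 · 9.491 ≃ 24.449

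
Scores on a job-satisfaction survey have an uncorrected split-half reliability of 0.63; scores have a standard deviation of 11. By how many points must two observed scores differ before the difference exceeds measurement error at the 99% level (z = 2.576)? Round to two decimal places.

19.09

Full-length reliability (Spearman-Brown) = 2(0.63)/(1+0.63) ≈ 0.7730
SEM = 11.0000×√(1 − 0.7730) ≈ 5.2408
SE_diff = SEM × √2 ≈ 5.2408 × 1.4142 ≈ 7.4116
Smallest detectable difference = 2.576×7.4116 ≈ 19.0924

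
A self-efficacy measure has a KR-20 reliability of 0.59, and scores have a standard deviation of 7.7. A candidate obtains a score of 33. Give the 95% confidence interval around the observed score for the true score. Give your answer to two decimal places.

The standard error of measurement is 7.70000·√(1 − 0.59000) ≈ 7.70000·0.64031 ≈ 4.93041.
Margin = 1.96 · 4.93041 ≈ 9.66360
Interval: (23.33640, 42.66360)

[23.34, 42.66]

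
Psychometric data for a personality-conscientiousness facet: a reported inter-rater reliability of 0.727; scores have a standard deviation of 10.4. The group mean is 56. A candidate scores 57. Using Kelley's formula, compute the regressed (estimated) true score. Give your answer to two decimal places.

56.73

T̂ = r·X + (1 − r)·M = 0.7270×57 + 0.2730×56 = 41.4390 + 15.2880 ≈ 56.7270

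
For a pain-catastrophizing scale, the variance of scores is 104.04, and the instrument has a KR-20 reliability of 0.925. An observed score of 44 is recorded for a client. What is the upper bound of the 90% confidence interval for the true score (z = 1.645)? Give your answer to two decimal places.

48.60

SD = √104.04 ≈ 10.2000
SEM = 10.2000*√(1 − 0.9250) ≈ 2.7934
1.645 * SEM ≈ 4.5951
Upper limit = 44 + 4.5951 ≈ 48.5951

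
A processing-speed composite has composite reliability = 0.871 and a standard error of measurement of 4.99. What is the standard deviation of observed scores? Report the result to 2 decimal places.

SD = SEM / √(1 − r) = 4.99 / √0.129 ≈ 4.99 / 0.359 ≈ 13.893

13.89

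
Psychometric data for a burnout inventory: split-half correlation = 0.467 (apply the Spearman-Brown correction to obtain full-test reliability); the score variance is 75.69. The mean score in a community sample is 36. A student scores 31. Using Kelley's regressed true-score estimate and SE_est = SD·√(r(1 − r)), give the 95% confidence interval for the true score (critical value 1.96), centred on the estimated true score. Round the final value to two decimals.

SD = √75.69 = 8.70000
Full-length reliability (Spearman-Brown) = 2(0.467)/(1+0.467) ≈ 0.63667
Estimated true score = 0.63667×31 + (1 − 0.63667)×36 ≈ 32.81663
SE_est = SD × √(r(1 − r)) = 8.70000 × √0.23132 ≈ 8.70000 × 0.48096 ≈ 4.18433
CI = 32.81663 ± 1.96 × 4.18433 → [24.61534, 41.01792]

[24.62, 41.02]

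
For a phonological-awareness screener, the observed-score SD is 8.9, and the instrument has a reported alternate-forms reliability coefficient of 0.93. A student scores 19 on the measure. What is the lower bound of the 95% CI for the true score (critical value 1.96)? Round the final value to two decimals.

The standard error of measurement is 8.9000·√(1 − 0.9300) ≈ 8.9000·0.2646 ≈ 2.3547.
Half-width = 1.96·2.3547 ≈ 4.6152
Lower limit = 19 − 4.6152 ≈ 14.3848

14.38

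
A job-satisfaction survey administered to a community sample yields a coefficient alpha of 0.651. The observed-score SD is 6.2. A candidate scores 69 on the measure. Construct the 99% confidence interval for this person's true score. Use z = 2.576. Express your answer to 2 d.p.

The standard error of measurement is 6.20000×√(1 − 0.65100) ≈ 6.20000×0.59076 ≈ 3.66273.
Margin = 2.576 × 3.66273 ≈ 9.43518
Interval: (59.56482, 78.43518)

[59.56, 78.44]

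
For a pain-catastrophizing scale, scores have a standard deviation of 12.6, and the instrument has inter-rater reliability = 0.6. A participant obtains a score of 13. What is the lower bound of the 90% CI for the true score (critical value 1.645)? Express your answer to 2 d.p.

SEM = 12.6000 * √(1 − 0.6000) = 12.6000 * √0.4000 ≈ 12.6000 * 0.6325 ≈ 7.9689
1.645 * SEM ≈ 13.1089
Lower limit = 13 − 13.1089 ≈ -0.1089

-0.11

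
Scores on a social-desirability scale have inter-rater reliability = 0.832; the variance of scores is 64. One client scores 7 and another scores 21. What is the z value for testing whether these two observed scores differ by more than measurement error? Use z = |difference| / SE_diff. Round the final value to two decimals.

3.02

σ = 64^(1/2) = 8.000
The standard error of measurement is 8.000×√(1 − 0.832) ≈ 8.000×0.410 ≈ 3.279.
Standard error of the difference = 3.279·√2 ≈ 4.637
z = 14 / 4.637 ≈ 3.019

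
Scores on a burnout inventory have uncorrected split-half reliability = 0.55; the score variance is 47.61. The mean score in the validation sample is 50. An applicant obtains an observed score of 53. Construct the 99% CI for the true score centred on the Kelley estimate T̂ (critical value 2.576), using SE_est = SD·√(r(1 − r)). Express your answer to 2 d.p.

σ = 47.61^(1/2) = 6.9000
Spearman-Brown: r = 2(0.55) / (1 + 0.55) = 1.1000 / 1.5500 ≃ 0.7097
T̂ = 0.7097(53) + 0.2903(50) ≃ 52.1290
SE_est = SD * √(r(1 − r)) = 6.9000 * √0.2060 ≃ 6.9000 * 0.4539 ≃ 3.1320
99% CI: 52.1290 ± 8.0680 ≃ (44.0610, 60.1970)

[44.06, 60.20]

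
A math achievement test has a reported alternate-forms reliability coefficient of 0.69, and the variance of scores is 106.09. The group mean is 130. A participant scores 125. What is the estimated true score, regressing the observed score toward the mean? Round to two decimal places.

Estimated true score = 0.690*125 + (1 − 0.690)*130 ≈ 126.550

126.55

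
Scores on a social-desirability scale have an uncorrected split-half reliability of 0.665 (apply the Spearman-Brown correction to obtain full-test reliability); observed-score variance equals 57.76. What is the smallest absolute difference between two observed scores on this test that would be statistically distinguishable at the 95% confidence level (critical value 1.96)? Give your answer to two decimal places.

9.45

SD = √57.76 ≈ 7.60000
r_full = 2·0.665 / (1 + 0.665) ≈ 0.79880
The standard error of measurement is 7.60000×√(1 − 0.79880) ≈ 7.60000×0.44855 ≈ 3.40901.
Standard error of the difference = 3.40901·√2 ≈ 4.82107
Minimum reliable difference = 1.96 × SE_diff ≈ 1.96 × 4.82107 ≈ 9.44931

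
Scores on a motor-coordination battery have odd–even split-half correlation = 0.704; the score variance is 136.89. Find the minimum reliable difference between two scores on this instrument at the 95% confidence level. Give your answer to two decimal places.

SD = √136.89 ≈ 11.70000
Spearman-Brown: r = 2(0.704) / (1 + 0.704) = 1.40800 / 1.70400 ≈ 0.82629
The standard error of measurement is 11.70000·√(1 − 0.82629) ≈ 11.70000·0.41678 ≈ 4.87637.
SE_diff = √2 · SEM ≈ 6.89623
Smallest detectable difference = 1.96·6.89623 ≈ 13.51662

13.52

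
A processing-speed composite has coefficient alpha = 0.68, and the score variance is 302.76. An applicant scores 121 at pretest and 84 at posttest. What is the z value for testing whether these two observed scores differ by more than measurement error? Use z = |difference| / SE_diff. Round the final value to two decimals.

SD = √302.76 = 17.40000
The standard error of measurement is 17.40000·√(1 − 0.68000) ≈ 17.40000·0.56569 ≈ 9.84293.
SE_diff = √2 · SEM ≈ 13.92000
z = |121 − 84| / 13.92000 = 37 / 13.92000 ≈ 2.65805

2.66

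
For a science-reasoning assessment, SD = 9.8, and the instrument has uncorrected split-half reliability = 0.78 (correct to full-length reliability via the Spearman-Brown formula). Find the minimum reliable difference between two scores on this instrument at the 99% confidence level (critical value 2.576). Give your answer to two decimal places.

r_full = 2·0.78 / (1 + 0.78) ≈ 0.8764
SEM = 9.8000×√(1 − 0.8764) ≈ 3.4453
SE_diff = SEM × √2 ≈ 3.4453 × 1.4142 ≈ 4.8724
Minimum reliable difference = 2.576 × SE_diff ≈ 2.576 × 4.8724 ≈ 12.5513

12.55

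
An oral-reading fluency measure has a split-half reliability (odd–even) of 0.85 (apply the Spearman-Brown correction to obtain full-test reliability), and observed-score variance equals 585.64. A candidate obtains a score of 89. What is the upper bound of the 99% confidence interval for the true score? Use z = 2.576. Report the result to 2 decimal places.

106.75

SD = √585.64 ≈ 24.2000
Full-length reliability (Spearman-Brown) = 2(0.85)/(1+0.85) ≈ 0.9189
The standard error of measurement is 24.2000*√(1 − 0.9189) ≈ 24.2000*0.2847 ≈ 6.8909.
Half-width = 2.576*6.8909 ≈ 17.7509
Upper limit = 89 + 17.7509 ≈ 106.7509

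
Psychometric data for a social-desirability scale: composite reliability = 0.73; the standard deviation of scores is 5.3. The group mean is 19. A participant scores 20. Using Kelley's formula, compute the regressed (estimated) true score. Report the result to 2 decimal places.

19.73

T̂ = r·X + (1 − r)·M = 0.73000*20 + 0.27000*19 = 14.60000 + 5.13000 ≃ 19.73000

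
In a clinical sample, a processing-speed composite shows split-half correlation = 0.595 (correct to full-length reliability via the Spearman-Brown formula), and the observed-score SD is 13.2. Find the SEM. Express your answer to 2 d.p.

6.65

r_full = 2·0.595 / (1 + 0.595) ≈ 0.7461
SEM = 13.2000*√(1 − 0.7461) ≈ 6.6515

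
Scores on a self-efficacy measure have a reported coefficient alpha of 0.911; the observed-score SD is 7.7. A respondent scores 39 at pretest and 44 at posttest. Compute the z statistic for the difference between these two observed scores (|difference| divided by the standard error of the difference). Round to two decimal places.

SEM = 7.70000 × √(1 − 0.91100) = 7.70000 × √0.08900 ≈ 7.70000 × 0.29833 ≈ 2.29713
SE_diff = √2 × SEM ≈ 3.24863
z = |39 − 44| / 3.24863 = 5 / 3.24863 ≈ 1.53911

1.54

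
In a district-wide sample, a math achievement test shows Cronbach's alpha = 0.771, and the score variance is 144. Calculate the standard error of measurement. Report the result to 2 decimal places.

SD = √144 = 12.0000
SEM = 12.0000×√(1 − 0.7710) ≈ 5.7425

5.74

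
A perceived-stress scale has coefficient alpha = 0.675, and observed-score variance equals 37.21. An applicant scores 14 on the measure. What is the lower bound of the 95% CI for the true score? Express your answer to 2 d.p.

7.18

SD = √37.21 ≈ 6.100
SEM = 6.100 · √(1 − 0.675) = 6.100 · √0.325 ≈ 6.100 · 0.570 ≈ 3.478
Margin = 1.96 · 3.478 ≈ 6.816
Lower bound: 14 − 6.816 = 7.184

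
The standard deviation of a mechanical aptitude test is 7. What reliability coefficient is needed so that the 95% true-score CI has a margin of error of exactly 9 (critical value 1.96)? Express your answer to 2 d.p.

0.57

SEM needed = half-width / z = 9/1.96 ≈ 4.5918
r = 1 − (SEM / SD)² = 1 − (4.5918 / 7)² ≈ 1 − 0.4303 ≈ 0.5697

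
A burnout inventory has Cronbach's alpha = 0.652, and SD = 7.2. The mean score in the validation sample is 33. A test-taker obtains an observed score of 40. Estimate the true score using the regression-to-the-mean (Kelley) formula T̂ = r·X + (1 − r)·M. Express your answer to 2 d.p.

37.56

Estimated true score = 0.6520×40 + (1 − 0.6520)×33 ≈ 37.5640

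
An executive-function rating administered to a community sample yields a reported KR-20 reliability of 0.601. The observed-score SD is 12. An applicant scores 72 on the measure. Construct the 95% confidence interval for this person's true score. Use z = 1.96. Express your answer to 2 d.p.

SEM = 12.00000 · √(1 − 0.60100) = 12.00000 · √0.39900 ≃ 12.00000 · 0.63166 ≃ 7.57997
Margin = 1.96 · 7.57997 ≃ 14.85675
Interval: (57.14325, 86.85675)

[57.14, 86.86]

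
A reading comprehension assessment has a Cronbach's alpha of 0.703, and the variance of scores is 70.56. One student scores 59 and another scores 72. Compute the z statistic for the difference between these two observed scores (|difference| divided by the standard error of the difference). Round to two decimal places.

SD = √70.56 ≈ 8.400
SEM = 8.400 * √(1 − 0.703) = 8.400 * √0.297 ≈ 8.400 * 0.545 ≈ 4.578
Standard error of the difference = 4.578·√2 ≈ 6.474
z = |59 − 72| / 6.474 = 13 / 6.474 ≈ 2.008

2.01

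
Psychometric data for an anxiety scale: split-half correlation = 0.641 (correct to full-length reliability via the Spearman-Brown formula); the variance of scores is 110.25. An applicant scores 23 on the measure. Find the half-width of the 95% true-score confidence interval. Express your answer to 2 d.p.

SD = √110.25 = 10.500
r_full = 2·0.641 / (1 + 0.641) ≃ 0.781
SEM = 10.500*√(1 − 0.781) ≃ 4.911
Margin = 1.96 * 4.911 ≃ 9.626

9.63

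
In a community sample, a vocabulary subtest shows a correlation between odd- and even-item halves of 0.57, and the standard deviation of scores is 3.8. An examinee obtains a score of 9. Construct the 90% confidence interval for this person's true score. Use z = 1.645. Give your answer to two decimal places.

r_full = 2·0.57 / (1 + 0.57) ≃ 0.726
SEM = 3.800 * √(1 − 0.726) = 3.800 * √0.274 ≃ 3.800 * 0.523 ≃ 1.989
1.645 * SEM ≃ 3.271
Interval: (5.729, 12.271)

[5.73, 12.27]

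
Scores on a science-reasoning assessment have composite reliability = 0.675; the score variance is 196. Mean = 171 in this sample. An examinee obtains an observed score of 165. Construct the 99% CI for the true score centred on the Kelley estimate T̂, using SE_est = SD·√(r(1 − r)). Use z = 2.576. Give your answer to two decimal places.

[150.06, 183.84]

SD = √196 ≈ 14.0000
T̂ = r·X + (1 − r)·M = 0.6750·165 + 0.3250·171 = 111.3750 + 55.5750 ≈ 166.9500
SE_est = SD · √(r(1 − r)) = 14.0000 · √0.2194 ≈ 14.0000 · 0.4684 ≈ 6.5572
99% CI: 166.9500 ± 16.8915 ≈ (150.0585, 183.8415)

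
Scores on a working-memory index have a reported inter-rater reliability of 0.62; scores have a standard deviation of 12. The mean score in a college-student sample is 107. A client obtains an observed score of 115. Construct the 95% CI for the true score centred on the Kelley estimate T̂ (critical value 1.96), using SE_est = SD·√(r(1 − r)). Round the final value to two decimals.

[100.54, 123.38]

Estimated true score = 0.620·115 + (1 − 0.620)·107 ≈ 111.960
SE_est = SD · √(r(1 − r)) = 12.000 · √0.236 ≈ 12.000 · 0.485 ≈ 5.825
CI = 111.960 ± 1.96 · 5.825 → [100.544, 123.376]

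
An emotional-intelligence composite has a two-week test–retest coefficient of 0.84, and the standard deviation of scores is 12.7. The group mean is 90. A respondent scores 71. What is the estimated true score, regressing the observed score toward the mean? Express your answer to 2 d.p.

T̂ = 0.8400(71) + 0.1600(90) ≃ 74.0400

74.04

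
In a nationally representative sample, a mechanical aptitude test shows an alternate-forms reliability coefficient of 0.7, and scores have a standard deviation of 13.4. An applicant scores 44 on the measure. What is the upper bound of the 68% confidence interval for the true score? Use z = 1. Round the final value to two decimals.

The standard error of measurement is 13.400×√(1 − 0.700) ≈ 13.400×0.548 ≈ 7.339.
1 × SEM ≈ 7.339
Upper limit = 44 + 7.339 ≈ 51.339

51.34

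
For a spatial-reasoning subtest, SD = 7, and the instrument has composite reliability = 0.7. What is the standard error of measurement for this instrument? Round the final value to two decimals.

SEM = 7.0000·√(1 − 0.7000) ≈ 3.8341

3.83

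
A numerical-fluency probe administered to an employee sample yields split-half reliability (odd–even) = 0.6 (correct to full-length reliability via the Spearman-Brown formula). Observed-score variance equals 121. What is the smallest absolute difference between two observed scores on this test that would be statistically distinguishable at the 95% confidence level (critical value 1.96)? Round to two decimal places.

15.25

σ = 121^(1/2) = 11.000
r_full = 2·0.6 / (1 + 0.6) ≃ 0.750
SEM = 11.000·√(1 − 0.750) ≃ 5.500
SE_diff = SEM · √2 ≃ 5.500 · 1.414 ≃ 7.778
Smallest detectable difference = 1.96·7.778 ≃ 15.245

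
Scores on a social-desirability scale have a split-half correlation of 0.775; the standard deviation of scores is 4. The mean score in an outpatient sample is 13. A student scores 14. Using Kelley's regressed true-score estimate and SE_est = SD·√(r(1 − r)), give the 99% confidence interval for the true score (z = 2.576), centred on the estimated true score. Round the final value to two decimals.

[10.45, 17.30]

Full-length reliability (Spearman-Brown) = 2(0.775)/(1+0.775) ≈ 0.8732
T̂ = 0.8732(14) + 0.1268(13) ≈ 13.8732
SE_est = SD · √(r(1 − r)) = 4.0000 · √0.1107 ≈ 4.0000 · 0.3327 ≈ 1.3308
CI = 13.8732 ± 2.576 · 1.3308 → [10.4451, 17.3014]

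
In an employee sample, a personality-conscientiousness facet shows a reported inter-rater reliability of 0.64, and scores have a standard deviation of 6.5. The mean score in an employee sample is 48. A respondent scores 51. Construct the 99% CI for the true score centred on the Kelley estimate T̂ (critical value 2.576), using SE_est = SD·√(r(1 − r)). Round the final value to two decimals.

Estimated true score = 0.640·51 + (1 − 0.640)·48 ≈ 49.920
SE_est = SD · √(r(1 − r)) = 6.500 · √0.230 ≈ 6.500 · 0.480 ≈ 3.120
CI = 49.920 ± 2.576 · 3.120 → [41.883, 57.957]

[41.88, 57.96]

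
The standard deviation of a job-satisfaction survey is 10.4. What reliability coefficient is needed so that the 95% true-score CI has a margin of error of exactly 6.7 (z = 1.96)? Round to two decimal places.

SEM needed = half-width / z = 6.7/1.96 ≈ 3.418
r = 1 − (3.418/10.4)² ≈ 1 − 0.108 ≈ 0.892

0.89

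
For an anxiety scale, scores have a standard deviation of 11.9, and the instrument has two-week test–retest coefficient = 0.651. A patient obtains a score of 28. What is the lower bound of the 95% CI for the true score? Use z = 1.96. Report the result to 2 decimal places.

14.22

The standard error of measurement is 11.900*√(1 − 0.651) ≈ 11.900*0.591 ≈ 7.030.
Margin = 1.96 * 7.030 ≈ 13.779
Lower limit = 28 − 13.779 ≈ 14.221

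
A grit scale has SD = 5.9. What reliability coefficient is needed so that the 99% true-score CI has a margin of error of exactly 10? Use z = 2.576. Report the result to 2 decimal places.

0.57

SEM needed = half-width / z = 10/2.576 ≈ 3.882
r = 1 − (3.882/5.9)² ≈ 1 − 0.433 ≈ 0.567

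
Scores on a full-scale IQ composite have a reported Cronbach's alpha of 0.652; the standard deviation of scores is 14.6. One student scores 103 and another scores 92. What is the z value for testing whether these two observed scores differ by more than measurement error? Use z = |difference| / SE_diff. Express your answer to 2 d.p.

0.90

SEM = 14.60000×√(1 − 0.65200) ≈ 8.61276
Standard error of the difference = 8.61276·√2 ≈ 12.18029
z = |103 − 92| / 12.18029 = 11 / 12.18029 ≈ 0.90310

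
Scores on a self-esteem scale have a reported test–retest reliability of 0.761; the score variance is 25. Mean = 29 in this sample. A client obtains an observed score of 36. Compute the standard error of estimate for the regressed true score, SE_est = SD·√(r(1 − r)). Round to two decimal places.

SD = √25 ≈ 5.0000
SE_est = SD × √(r(1 − r)) = 5.0000 × √0.1819 ≈ 5.0000 × 0.4265 ≈ 2.1324

2.13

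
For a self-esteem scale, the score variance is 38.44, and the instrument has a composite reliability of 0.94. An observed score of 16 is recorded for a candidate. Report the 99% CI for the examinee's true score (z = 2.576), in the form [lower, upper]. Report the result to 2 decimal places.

SD = √38.44 ≈ 6.2000
SEM = 6.2000×√(1 − 0.9400) ≈ 1.5187
2.576 × SEM ≈ 3.9121
99% CI: 16 ± 3.9121 = [12.0879, 19.9121]

[12.09, 19.91]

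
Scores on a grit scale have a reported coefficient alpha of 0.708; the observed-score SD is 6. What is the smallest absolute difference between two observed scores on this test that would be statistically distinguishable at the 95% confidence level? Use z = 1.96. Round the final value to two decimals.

8.99

The standard error of measurement is 6.0000·√(1 − 0.7080) ≈ 6.0000·0.5404 ≈ 3.2422.
Standard error of the difference = 3.2422·√2 ≈ 4.5852
Minimum reliable difference = 1.96 · SE_diff ≈ 1.96 · 4.5852 ≈ 8.9870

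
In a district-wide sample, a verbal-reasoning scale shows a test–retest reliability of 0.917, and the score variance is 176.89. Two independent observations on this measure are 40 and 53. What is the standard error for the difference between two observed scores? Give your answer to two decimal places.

5.42

SD = √176.89 = 13.300
SEM = 13.300 * √(1 − 0.917) = 13.300 * √0.083 ≈ 13.300 * 0.288 ≈ 3.832
SE_diff = √2 * SEM ≈ 5.419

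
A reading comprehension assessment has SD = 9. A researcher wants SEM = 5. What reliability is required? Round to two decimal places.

0.69

r = 1 − (5.0000/9)² ≈ 1 − 0.3086 ≈ 0.6914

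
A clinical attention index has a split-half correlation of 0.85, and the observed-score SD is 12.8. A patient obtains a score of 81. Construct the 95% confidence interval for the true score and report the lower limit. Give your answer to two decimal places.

r_full = 2·0.85 / (1 + 0.85) ≃ 0.9189
The standard error of measurement is 12.8000*√(1 − 0.9189) ≃ 12.8000*0.2847 ≃ 3.6448.
Margin = 1.96 * 3.6448 ≃ 7.1437
Lower bound: 81 − 7.1437 = 73.8563

73.86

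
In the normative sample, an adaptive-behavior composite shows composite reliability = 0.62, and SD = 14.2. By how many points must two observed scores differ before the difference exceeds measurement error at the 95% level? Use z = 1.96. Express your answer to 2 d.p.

24.26

SEM = 14.2000×√(1 − 0.6200) ≃ 8.7535
Standard error of the difference = 8.7535·√2 ≃ 12.3793
Minimum reliable difference = 1.96 × SE_diff ≃ 1.96 × 12.3793 ≃ 24.2634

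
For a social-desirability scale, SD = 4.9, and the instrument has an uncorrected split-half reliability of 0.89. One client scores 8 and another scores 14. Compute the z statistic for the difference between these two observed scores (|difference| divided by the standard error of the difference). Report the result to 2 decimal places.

3.59

Spearman-Brown: r = 2(0.89) / (1 + 0.89) = 1.78000 / 1.89000 ≈ 0.94180
The standard error of measurement is 4.90000×√(1 − 0.94180) ≈ 4.90000×0.24125 ≈ 1.18212.
SE_diff = √2 × SEM ≈ 1.67177
z = |8 − 14| / 1.67177 = 6 / 1.67177 ≈ 3.58901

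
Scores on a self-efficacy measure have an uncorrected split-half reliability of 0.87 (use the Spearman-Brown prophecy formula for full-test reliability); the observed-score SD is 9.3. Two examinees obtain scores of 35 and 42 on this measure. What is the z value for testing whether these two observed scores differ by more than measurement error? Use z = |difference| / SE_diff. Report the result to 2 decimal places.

2.02

Full-length reliability (Spearman-Brown) = 2(0.87)/(1+0.87) ≈ 0.93048
SEM = 9.30000·√(1 − 0.93048) ≈ 2.45208
SE_diff = √2 · SEM ≈ 3.46776
z = 7 / 3.46776 ≈ 2.01860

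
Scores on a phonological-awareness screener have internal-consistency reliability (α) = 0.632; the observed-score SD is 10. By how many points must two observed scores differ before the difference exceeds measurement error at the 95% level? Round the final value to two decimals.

The standard error of measurement is 10.0000*√(1 − 0.6320) ≈ 10.0000*0.6066 ≈ 6.0663.
Standard error of the difference = 6.0663·√2 ≈ 8.5790
Smallest detectable difference = 1.96*8.5790 ≈ 16.8149

16.81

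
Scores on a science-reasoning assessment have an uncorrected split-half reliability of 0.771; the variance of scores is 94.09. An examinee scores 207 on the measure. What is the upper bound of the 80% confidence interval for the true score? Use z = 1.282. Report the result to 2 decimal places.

σ = 94.09^(1/2) = 9.700
r_full = 2·0.771 / (1 + 0.771) ≈ 0.871
SEM = 9.700 × √(1 − 0.871) = 9.700 × √0.129 ≈ 9.700 × 0.360 ≈ 3.488
1.282 × SEM ≈ 4.472
Upper bound: 207 + 4.472 = 211.472

211.47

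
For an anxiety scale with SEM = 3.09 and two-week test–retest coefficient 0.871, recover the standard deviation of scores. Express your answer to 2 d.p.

8.60

SD = 3.09 / √(1 − 0.871) ≈ 8.6033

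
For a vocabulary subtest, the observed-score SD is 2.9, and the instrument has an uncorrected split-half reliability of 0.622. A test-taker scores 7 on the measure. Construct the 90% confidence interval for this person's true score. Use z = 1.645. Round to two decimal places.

Spearman-Brown: r = 2(0.622) / (1 + 0.622) = 1.2440 / 1.6220 ≈ 0.7670
SEM = 2.9000×√(1 − 0.7670) ≈ 1.4000
Margin = 1.645 × 1.4000 ≈ 2.3029
CI = 7 ± 2.3029 → [4.6971, 9.3029]

[4.70, 9.30]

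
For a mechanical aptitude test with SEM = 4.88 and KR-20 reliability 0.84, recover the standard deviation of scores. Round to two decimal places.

SD = 4.88 / √(1 − 0.84) ≈ 12.20000

12.20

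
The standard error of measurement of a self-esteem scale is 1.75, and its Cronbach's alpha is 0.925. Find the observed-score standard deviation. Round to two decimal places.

6.39

SD = 1.75 / √(1 − 0.925) ≈ 6.39010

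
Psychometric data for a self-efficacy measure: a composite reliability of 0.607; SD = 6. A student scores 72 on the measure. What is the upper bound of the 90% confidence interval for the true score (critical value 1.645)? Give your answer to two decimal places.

78.19

SEM = 6.000×√(1 − 0.607) ≈ 3.761
1.645 × SEM ≈ 6.187
Upper bound: 72 + 6.187 = 78.187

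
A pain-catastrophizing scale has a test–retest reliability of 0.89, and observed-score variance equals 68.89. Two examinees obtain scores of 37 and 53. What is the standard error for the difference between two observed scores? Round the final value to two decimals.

3.89

SD = √68.89 ≈ 8.300
SEM = 8.300 × √(1 − 0.890) = 8.300 × √0.110 ≈ 8.300 × 0.332 ≈ 2.753
Standard error of the difference = 2.753·√2 ≈ 3.893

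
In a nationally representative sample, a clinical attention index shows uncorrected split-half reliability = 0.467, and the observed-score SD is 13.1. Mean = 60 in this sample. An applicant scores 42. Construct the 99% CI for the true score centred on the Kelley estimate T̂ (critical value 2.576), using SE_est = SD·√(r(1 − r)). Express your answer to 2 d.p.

Spearman-Brown: r = 2(0.467) / (1 + 0.467) = 0.93400 / 1.46700 ≈ 0.63667
T̂ = 0.63667(42) + 0.36333(60) ≈ 48.53988
SE_est = SD · √(r(1 − r)) = 13.10000 · √0.23132 ≈ 13.10000 · 0.48096 ≈ 6.30055
99% CI: 48.53988 ± 16.23021 ≈ (32.30967, 64.77009)

[32.31, 64.77]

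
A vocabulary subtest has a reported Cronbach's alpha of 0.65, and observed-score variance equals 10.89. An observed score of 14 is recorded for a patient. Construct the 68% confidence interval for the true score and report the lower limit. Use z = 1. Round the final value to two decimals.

12.05

σ = 10.89^(1/2) = 3.3000
SEM = 3.3000 × √(1 − 0.6500) = 3.3000 × √0.3500 ≈ 3.3000 × 0.5916 ≈ 1.9523
1 × SEM ≈ 1.9523
Lower bound: 14 − 1.9523 = 12.0477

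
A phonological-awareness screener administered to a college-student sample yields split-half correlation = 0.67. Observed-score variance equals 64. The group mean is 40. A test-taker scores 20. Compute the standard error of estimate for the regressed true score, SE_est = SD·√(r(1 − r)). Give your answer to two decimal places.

SD = √64 = 8.0000
Spearman-Brown: r = 2(0.67) / (1 + 0.67) = 1.3400 / 1.6700 ≈ 0.8024
SE_est = SD * √(r(1 − r)) = 8.0000 * √0.1586 ≈ 8.0000 * 0.3982 ≈ 3.1855

3.19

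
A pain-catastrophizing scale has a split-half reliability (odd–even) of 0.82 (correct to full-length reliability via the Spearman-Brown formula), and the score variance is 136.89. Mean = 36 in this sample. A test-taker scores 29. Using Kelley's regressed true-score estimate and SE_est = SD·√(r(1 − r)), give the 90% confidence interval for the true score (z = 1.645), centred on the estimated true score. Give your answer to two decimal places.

[23.95, 35.44]

SD = √136.89 ≈ 11.700
Full-length reliability (Spearman-Brown) = 2(0.82)/(1+0.82) ≈ 0.901
Estimated true score = 0.901*29 + (1 − 0.901)*36 ≈ 29.692
SE_est = SD * √(r(1 − r)) = 11.700 * √0.089 ≈ 11.700 * 0.299 ≈ 3.493
CI = 29.692 ± 1.645 * 3.493 → [23.947, 35.438]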